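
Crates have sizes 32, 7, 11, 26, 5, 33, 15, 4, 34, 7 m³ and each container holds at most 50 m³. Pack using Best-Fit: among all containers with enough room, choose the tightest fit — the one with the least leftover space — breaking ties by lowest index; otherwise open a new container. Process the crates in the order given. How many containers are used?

container 1: place 32 m³, 18 m³ left
container 1: place 7 m³, 11 m³ left
container 1: place 11 m³, 0 m³ left
container 2: place 26 m³, 24 m³ left
container 2: place 5 m³, 19 m³ left
container 3: place 33 m³, 17 m³ left
container 3: place 15 m³, 2 m³ left
container 2: place 4 m³, 15 m³ left
container 4: place 34 m³, 16 m³ left
container 2: place 7 m³, 8 m³ left

4 containers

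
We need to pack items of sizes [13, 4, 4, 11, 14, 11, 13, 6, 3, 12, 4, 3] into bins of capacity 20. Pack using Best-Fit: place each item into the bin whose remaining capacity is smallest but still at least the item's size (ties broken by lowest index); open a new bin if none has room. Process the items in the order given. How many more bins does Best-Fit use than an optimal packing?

Best-Fit: [13,4,3] [4,11,4] [14,6] [11] [13,3] [12] → 6 bins.
6 items exceed 10 (half the capacity), and no two of those can share a bin, so at least 6 bins are needed.
So 6 is already optimal.

0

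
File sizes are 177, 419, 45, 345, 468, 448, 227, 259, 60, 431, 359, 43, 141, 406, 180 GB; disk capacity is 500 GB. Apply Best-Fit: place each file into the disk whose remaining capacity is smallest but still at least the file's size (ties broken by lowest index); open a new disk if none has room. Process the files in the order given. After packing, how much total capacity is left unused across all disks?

492

177 GB → disk 1 (remaining 323 GB)
419 GB → disk 2 (remaining 81 GB)
45 GB → disk 2 (remaining 36 GB)
345 GB → disk 3 (remaining 155 GB)
468 GB → disk 4 (remaining 32 GB)
448 GB → disk 5 (remaining 52 GB)
227 GB → disk 1 (remaining 96 GB)
259 GB → disk 6 (remaining 241 GB)
60 GB → disk 1 (remaining 36 GB)
431 GB → disk 7 (remaining 69 GB)
359 GB → disk 8 (remaining 141 GB)
43 GB → disk 5 (remaining 9 GB)
141 GB → disk 8 (remaining 0 GB)
406 GB → disk 9 (remaining 94 GB)
180 GB → disk 6 (remaining 61 GB)
9 disks × 500 GB = 4500 GB; used 4008 GB; unused 492 GB.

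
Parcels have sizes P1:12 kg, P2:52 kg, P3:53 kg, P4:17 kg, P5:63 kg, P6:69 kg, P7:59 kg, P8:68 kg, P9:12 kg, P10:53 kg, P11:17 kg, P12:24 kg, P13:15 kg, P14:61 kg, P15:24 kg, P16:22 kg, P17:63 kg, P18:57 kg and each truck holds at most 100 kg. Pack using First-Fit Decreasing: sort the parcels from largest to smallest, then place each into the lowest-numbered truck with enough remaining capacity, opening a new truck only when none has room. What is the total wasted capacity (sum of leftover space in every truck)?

Sorted descending: 69, 68, 63, 63, 61, 59, 57, 53, 53, 52, 24, 24, 22, 17, 17, 15, 12, 12.
truck 1: place 69 kg, 31 kg left
truck 2: place 68 kg, 32 kg left
truck 3: place 63 kg, 37 kg left
truck 4: place 63 kg, 37 kg left
truck 5: place 61 kg, 39 kg left
truck 6: place 59 kg, 41 kg left
truck 7: place 57 kg, 43 kg left
truck 8: place 53 kg, 47 kg left
truck 9: place 53 kg, 47 kg left
truck 10: place 52 kg, 48 kg left
truck 1: place 24 kg, 7 kg left
truck 2: place 24 kg, 8 kg left
truck 3: place 22 kg, 15 kg left
truck 4: place 17 kg, 20 kg left
truck 4: place 17 kg, 3 kg left
truck 3: place 15 kg, 0 kg left
truck 5: place 12 kg, 27 kg left
truck 5: place 12 kg, 15 kg left
10 trucks × 100 kg = 1000 kg; used 741 kg; unused 259 kg.

259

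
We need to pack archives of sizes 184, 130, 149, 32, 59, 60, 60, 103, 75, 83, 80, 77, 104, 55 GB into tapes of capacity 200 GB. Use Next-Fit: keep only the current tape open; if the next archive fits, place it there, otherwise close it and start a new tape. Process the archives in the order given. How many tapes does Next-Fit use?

Put 184 GB in tape 1; 16 GB remain.
Put 130 GB in tape 2; 70 GB remain.
Put 149 GB in tape 3; 51 GB remain.
Put 32 GB in tape 3; 19 GB remain.
Put 59 GB in tape 4; 141 GB remain.
Put 60 GB in tape 4; 81 GB remain.
Put 60 GB in tape 4; 21 GB remain.
Put 103 GB in tape 5; 97 GB remain.
Put 75 GB in tape 5; 22 GB remain.
Put 83 GB in tape 6; 117 GB remain.
Put 80 GB in tape 6; 37 GB remain.
Put 77 GB in tape 7; 123 GB remain.
Put 104 GB in tape 7; 19 GB remain.
Put 55 GB in tape 8; 145 GB remain.
Final tapes: [184] [130] [149,32] [59,60,60] [103,75] [83,80] [77,104] [55].

8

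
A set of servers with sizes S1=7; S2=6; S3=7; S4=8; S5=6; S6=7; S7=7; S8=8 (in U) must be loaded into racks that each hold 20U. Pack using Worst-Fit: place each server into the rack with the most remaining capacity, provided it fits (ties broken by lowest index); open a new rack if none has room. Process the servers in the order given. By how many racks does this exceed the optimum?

Worst-Fit: [7,6,7] [8,6] [7,7] [8] → 4 racks.
Total size 56U; any packing needs at least ⌈56/20⌉ = 3 racks.
An optimal packing achieves that bound: [8,8] [7,7,6] [7,7,6] → 3 racks.
Excess: 4 − 3 = 1.

1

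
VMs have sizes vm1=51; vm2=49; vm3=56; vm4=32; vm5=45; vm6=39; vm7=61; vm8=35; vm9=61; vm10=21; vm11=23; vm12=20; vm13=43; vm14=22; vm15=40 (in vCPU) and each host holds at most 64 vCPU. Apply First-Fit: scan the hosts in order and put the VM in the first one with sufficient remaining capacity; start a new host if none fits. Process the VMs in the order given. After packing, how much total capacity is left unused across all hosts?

vm1 (51 vCPU) → host 1 (remaining 13 vCPU)
vm2 (49 vCPU) → host 2 (remaining 15 vCPU)
vm3 (56 vCPU) → host 3 (remaining 8 vCPU)
vm4 (32 vCPU) → host 4 (remaining 32 vCPU)
vm5 (45 vCPU) → host 5 (remaining 19 vCPU)
vm6 (39 vCPU) → host 6 (remaining 25 vCPU)
vm7 (61 vCPU) → host 7 (remaining 3 vCPU)
vm8 (35 vCPU) → host 8 (remaining 29 vCPU)
vm9 (61 vCPU) → host 9 (remaining 3 vCPU)
vm10 (21 vCPU) → host 4 (remaining 11 vCPU)
vm11 (23 vCPU) → host 6 (remaining 2 vCPU)
vm12 (20 vCPU) → host 8 (remaining 9 vCPU)
vm13 (43 vCPU) → host 10 (remaining 21 vCPU)
vm14 (22 vCPU) → host 11 (remaining 42 vCPU)
vm15 (40 vCPU) → host 11 (remaining 2 vCPU)
11 hosts × 64 vCPU = 704 vCPU; used 598 vCPU; unused 106 vCPU.

106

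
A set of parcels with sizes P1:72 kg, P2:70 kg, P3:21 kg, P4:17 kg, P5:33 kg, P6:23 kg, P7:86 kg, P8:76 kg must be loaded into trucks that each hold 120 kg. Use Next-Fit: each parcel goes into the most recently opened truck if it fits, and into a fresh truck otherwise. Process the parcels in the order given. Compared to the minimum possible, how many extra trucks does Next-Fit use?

Next-Fit: [72] [70,21,17] [33,23] [86] [76] → 5 trucks.
Total size 398 kg; any packing needs at least ⌈398/120⌉ = 4 trucks.
An optimal packing achieves that bound: [86,33] [76,23,21] [72,17] [70] → 4 trucks.
Excess: 5 − 4 = 1.

1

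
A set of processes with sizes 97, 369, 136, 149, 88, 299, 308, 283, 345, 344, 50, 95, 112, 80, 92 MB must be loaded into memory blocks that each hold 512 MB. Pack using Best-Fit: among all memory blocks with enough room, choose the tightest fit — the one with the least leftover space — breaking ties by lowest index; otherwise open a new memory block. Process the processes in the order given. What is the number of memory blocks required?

7

memory block 1: place 97 MB, 415 MB left
memory block 1: place 369 MB, 46 MB left
memory block 2: place 136 MB, 376 MB left
memory block 2: place 149 MB, 227 MB left
memory block 2: place 88 MB, 139 MB left
memory block 3: place 299 MB, 213 MB left
memory block 4: place 308 MB, 204 MB left
memory block 5: place 283 MB, 229 MB left
memory block 6: place 345 MB, 167 MB left
memory block 7: place 344 MB, 168 MB left
memory block 2: place 50 MB, 89 MB left
memory block 6: place 95 MB, 72 MB left
memory block 7: place 112 MB, 56 MB left
memory block 2: place 80 MB, 9 MB left
memory block 4: place 92 MB, 112 MB left
Final memory blocks: [97,369] [136,149,88,50,80] [299] [308,92] [283] [345,95] [344,112].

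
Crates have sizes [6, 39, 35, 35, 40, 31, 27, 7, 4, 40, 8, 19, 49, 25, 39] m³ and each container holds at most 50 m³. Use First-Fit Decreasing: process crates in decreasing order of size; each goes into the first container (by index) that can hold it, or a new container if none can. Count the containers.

10

Sorted descending: 49, 40, 40, 39, 39, 35, 35, 31, 27, 25, 19, 8, 7, 6, 4.
Put 49 m³ in container 1; 1 m³ remain.
Put 40 m³ in container 2; 10 m³ remain.
Put 40 m³ in container 3; 10 m³ remain.
Put 39 m³ in container 4; 11 m³ remain.
Put 39 m³ in container 5; 11 m³ remain.
Put 35 m³ in container 6; 15 m³ remain.
Put 35 m³ in container 7; 15 m³ remain.
Put 31 m³ in container 8; 19 m³ remain.
Put 27 m³ in container 9; 23 m³ remain.
Put 25 m³ in container 10; 25 m³ remain.
Put 19 m³ in container 8; 0 m³ remain.
Put 8 m³ in container 2; 2 m³ remain.
Put 7 m³ in container 3; 3 m³ remain.
Put 6 m³ in container 4; 5 m³ remain.
Put 4 m³ in container 4; 1 m³ remain.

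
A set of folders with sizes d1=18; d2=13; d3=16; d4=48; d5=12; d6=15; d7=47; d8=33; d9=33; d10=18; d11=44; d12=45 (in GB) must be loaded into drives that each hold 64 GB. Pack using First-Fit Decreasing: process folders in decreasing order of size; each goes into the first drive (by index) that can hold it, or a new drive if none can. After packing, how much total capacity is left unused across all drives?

42

Sorted descending: 48, 47, 45, 44, 33, 33, 18, 18, 16, 15, 13, 12.
Put 48 GB in drive 1; 16 GB remain.
Put 47 GB in drive 2; 17 GB remain.
Put 45 GB in drive 3; 19 GB remain.
Put 44 GB in drive 4; 20 GB remain.
Put 33 GB in drive 5; 31 GB remain.
Put 33 GB in drive 6; 31 GB remain.
Put 18 GB in drive 3; 1 GB remain.
Put 18 GB in drive 4; 2 GB remain.
Put 16 GB in drive 1; 0 GB remain.
Put 15 GB in drive 2; 2 GB remain.
Put 13 GB in drive 5; 18 GB remain.
Put 12 GB in drive 5; 6 GB remain.
6 drives × 64 GB = 384 GB; used 342 GB; unused 42 GB.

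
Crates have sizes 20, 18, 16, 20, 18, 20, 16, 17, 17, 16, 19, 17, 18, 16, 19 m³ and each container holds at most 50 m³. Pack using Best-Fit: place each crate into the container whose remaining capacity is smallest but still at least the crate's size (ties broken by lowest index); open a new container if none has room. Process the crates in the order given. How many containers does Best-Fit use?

container 1: place 20 m³, 30 m³ left
container 1: place 18 m³, 12 m³ left
container 2: place 16 m³, 34 m³ left
container 2: place 20 m³, 14 m³ left
container 3: place 18 m³, 32 m³ left
container 3: place 20 m³, 12 m³ left
container 4: place 16 m³, 34 m³ left
container 4: place 17 m³, 17 m³ left
container 4: place 17 m³, 0 m³ left
container 5: place 16 m³, 34 m³ left
container 5: place 19 m³, 15 m³ left
container 6: place 17 m³, 33 m³ left
container 6: place 18 m³, 15 m³ left
container 7: place 16 m³, 34 m³ left
container 7: place 19 m³, 15 m³ left

7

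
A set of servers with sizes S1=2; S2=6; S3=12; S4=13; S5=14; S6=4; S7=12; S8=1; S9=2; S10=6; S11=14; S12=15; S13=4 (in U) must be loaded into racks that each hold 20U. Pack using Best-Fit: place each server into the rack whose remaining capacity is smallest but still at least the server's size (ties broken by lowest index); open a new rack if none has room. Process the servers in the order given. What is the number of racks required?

6 racks

S1 (2U) → rack 1 (remaining 18U)
S2 (6U) → rack 1 (remaining 12U)
S3 (12U) → rack 1 (remaining 0U)
S4 (13U) → rack 2 (remaining 7U)
S5 (14U) → rack 3 (remaining 6U)
S6 (4U) → rack 3 (remaining 2U)
S7 (12U) → rack 4 (remaining 8U)
S8 (1U) → rack 3 (remaining 1U)
S9 (2U) → rack 2 (remaining 5U)
S10 (6U) → rack 4 (remaining 2U)
S11 (14U) → rack 5 (remaining 6U)
S12 (15U) → rack 6 (remaining 5U)
S13 (4U) → rack 2 (remaining 1U)
Final racks: [2,6,12] [13,2,4] [14,4,1] [12,6] [14] [15].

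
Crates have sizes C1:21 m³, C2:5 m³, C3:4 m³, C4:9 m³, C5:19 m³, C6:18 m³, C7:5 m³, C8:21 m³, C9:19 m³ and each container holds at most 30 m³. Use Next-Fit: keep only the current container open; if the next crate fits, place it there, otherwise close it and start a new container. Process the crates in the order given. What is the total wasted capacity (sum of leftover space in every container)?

Put C1 (21 m³) in container 1; 9 m³ remain.
Put C2 (5 m³) in container 1; 4 m³ remain.
Put C3 (4 m³) in container 1; 0 m³ remain.
Put C4 (9 m³) in container 2; 21 m³ remain.
Put C5 (19 m³) in container 2; 2 m³ remain.
Put C6 (18 m³) in container 3; 12 m³ remain.
Put C7 (5 m³) in container 3; 7 m³ remain.
Put C8 (21 m³) in container 4; 9 m³ remain.
Put C9 (19 m³) in container 5; 11 m³ remain.
5 containers × 30 m³ = 150 m³; used 121 m³; unused 29 m³.

29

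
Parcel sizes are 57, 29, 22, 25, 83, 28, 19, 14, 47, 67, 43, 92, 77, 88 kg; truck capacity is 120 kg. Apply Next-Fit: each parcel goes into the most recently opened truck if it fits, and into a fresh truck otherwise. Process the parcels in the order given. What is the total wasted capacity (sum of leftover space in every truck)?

149

57 kg → truck 1 (remaining 63 kg)
29 kg → truck 1 (remaining 34 kg)
22 kg → truck 1 (remaining 12 kg)
25 kg → truck 2 (remaining 95 kg)
83 kg → truck 2 (remaining 12 kg)
28 kg → truck 3 (remaining 92 kg)
19 kg → truck 3 (remaining 73 kg)
14 kg → truck 3 (remaining 59 kg)
47 kg → truck 3 (remaining 12 kg)
67 kg → truck 4 (remaining 53 kg)
43 kg → truck 4 (remaining 10 kg)
92 kg → truck 5 (remaining 28 kg)
77 kg → truck 6 (remaining 43 kg)
88 kg → truck 7 (remaining 32 kg)
7 trucks × 120 kg = 840 kg; used 691 kg; unused 149 kg.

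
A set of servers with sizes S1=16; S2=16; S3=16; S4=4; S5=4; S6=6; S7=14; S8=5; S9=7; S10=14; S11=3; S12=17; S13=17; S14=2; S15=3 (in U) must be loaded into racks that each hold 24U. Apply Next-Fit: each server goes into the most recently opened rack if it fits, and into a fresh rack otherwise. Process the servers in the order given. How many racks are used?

8

Put S1 (16U) in rack 1; 8U remain.
Put S2 (16U) in rack 2; 8U remain.
Put S3 (16U) in rack 3; 8U remain.
Put S4 (4U) in rack 3; 4U remain.
Put S5 (4U) in rack 3; 0U remain.
Put S6 (6U) in rack 4; 18U remain.
Put S7 (14U) in rack 4; 4U remain.
Put S8 (5U) in rack 5; 19U remain.
Put S9 (7U) in rack 5; 12U remain.
Put S10 (14U) in rack 6; 10U remain.
Put S11 (3U) in rack 6; 7U remain.
Put S12 (17U) in rack 7; 7U remain.
Put S13 (17U) in rack 8; 7U remain.
Put S14 (2U) in rack 8; 5U remain.
Put S15 (3U) in rack 8; 2U remain.
Final racks: [16] [16] [16,4,4] [6,14] [5,7] [14,3] [17] [17,2,3].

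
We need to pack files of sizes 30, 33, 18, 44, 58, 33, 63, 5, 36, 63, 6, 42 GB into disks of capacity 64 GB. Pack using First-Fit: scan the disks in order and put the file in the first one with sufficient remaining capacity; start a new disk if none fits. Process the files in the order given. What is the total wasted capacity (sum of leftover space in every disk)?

81

disk 1: place 30 GB, 34 GB left
disk 1: place 33 GB, 1 GB left
disk 2: place 18 GB, 46 GB left
disk 2: place 44 GB, 2 GB left
disk 3: place 58 GB, 6 GB left
disk 4: place 33 GB, 31 GB left
disk 5: place 63 GB, 1 GB left
disk 3: place 5 GB, 1 GB left
disk 6: place 36 GB, 28 GB left
disk 7: place 63 GB, 1 GB left
disk 4: place 6 GB, 25 GB left
disk 8: place 42 GB, 22 GB left
8 disks × 64 GB = 512 GB; used 431 GB; unused 81 GB.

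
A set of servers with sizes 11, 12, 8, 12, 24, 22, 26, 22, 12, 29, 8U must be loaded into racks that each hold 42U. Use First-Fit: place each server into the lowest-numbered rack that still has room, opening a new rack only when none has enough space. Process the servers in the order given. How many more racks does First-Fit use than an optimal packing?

1

First-Fit: [11,12,8,8] [12,24] [22,12] [26] [22] [29] → 6 racks.
Total size 186U; any packing needs at least ⌈186/42⌉ = 5 racks.
An optimal packing achieves that bound: [29,12] [26,12] [24,12] [22,11,8] [22,8] → 5 racks.
Excess: 6 − 5 = 1.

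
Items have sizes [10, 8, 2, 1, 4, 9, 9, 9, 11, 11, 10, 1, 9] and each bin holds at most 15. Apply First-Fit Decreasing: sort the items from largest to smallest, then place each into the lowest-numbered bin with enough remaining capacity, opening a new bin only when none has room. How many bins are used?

Sorted descending: 11, 11, 10, 10, 9, 9, 9, 9, 8, 4, 2, 1, 1.
11 → bin 1 (remaining 4)
11 → bin 2 (remaining 4)
10 → bin 3 (remaining 5)
10 → bin 4 (remaining 5)
9 → bin 5 (remaining 6)
9 → bin 6 (remaining 6)
9 → bin 7 (remaining 6)
9 → bin 8 (remaining 6)
8 → bin 9 (remaining 7)
4 → bin 1 (remaining 0)
2 → bin 2 (remaining 2)
1 → bin 2 (remaining 1)
1 → bin 2 (remaining 0)

9 bins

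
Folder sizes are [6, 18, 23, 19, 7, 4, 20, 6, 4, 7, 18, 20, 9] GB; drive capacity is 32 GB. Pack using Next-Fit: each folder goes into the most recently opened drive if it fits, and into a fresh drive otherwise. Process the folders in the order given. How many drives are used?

6 drives

Put 6 GB in drive 1; 26 GB remain.
Put 18 GB in drive 1; 8 GB remain.
Put 23 GB in drive 2; 9 GB remain.
Put 19 GB in drive 3; 13 GB remain.
Put 7 GB in drive 3; 6 GB remain.
Put 4 GB in drive 3; 2 GB remain.
Put 20 GB in drive 4; 12 GB remain.
Put 6 GB in drive 4; 6 GB remain.
Put 4 GB in drive 4; 2 GB remain.
Put 7 GB in drive 5; 25 GB remain.
Put 18 GB in drive 5; 7 GB remain.
Put 20 GB in drive 6; 12 GB remain.
Put 9 GB in drive 6; 3 GB remain.
Final drives: [6,18] [23] [19,7,4] [20,6,4] [7,18] [20,9].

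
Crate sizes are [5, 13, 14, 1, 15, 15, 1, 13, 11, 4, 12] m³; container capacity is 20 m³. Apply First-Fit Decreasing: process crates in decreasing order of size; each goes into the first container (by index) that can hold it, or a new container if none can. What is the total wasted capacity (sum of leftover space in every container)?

36

Sorted descending: 15, 15, 14, 13, 13, 12, 11, 5, 4, 1, 1.
15 m³ → container 1 (remaining 5 m³)
15 m³ → container 2 (remaining 5 m³)
14 m³ → container 3 (remaining 6 m³)
13 m³ → container 4 (remaining 7 m³)
13 m³ → container 5 (remaining 7 m³)
12 m³ → container 6 (remaining 8 m³)
11 m³ → container 7 (remaining 9 m³)
5 m³ → container 1 (remaining 0 m³)
4 m³ → container 2 (remaining 1 m³)
1 m³ → container 2 (remaining 0 m³)
1 m³ → container 3 (remaining 5 m³)
7 containers × 20 m³ = 140 m³; used 104 m³; unused 36 m³.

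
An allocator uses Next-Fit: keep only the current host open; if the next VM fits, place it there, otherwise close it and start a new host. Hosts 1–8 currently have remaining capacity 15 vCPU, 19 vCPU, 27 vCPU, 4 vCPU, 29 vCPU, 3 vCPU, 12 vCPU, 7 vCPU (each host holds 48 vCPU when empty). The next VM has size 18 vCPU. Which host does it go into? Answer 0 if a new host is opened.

Next-Fit only looks at host 8, which has 7 vCPU free.
18 vCPU does not fit, so a new host is opened.

0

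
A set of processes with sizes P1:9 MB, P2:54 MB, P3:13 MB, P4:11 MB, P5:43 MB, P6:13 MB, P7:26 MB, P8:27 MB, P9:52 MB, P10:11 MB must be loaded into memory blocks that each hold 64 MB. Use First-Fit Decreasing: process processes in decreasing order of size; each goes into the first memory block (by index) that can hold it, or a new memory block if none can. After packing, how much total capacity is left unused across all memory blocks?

61

Sorted descending: 54, 52, 43, 27, 26, 13, 13, 11, 11, 9.
Put 54 MB in memory block 1; 10 MB remain.
Put 52 MB in memory block 2; 12 MB remain.
Put 43 MB in memory block 3; 21 MB remain.
Put 27 MB in memory block 4; 37 MB remain.
Put 26 MB in memory block 4; 11 MB remain.
Put 13 MB in memory block 3; 8 MB remain.
Put 13 MB in memory block 5; 51 MB remain.
Put 11 MB in memory block 2; 1 MB remain.
Put 11 MB in memory block 4; 0 MB remain.
Put 9 MB in memory block 1; 1 MB remain.
5 memory blocks × 64 MB = 320 MB; used 259 MB; unused 61 MB.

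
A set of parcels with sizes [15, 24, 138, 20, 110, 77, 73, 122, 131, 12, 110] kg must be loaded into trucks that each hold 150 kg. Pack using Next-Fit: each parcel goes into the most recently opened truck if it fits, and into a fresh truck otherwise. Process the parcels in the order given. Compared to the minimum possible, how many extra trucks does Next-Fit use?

1

Next-Fit: [15,24] [138] [20,110] [77,73] [122] [131,12] [110] → 7 trucks.
Total size 832 kg; any packing needs at least ⌈832/150⌉ = 6 trucks.
An optimal packing achieves that bound: [138,12] [131,15] [122,24] [110,20] [110] [77,73] → 6 trucks.
Excess: 7 − 6 = 1.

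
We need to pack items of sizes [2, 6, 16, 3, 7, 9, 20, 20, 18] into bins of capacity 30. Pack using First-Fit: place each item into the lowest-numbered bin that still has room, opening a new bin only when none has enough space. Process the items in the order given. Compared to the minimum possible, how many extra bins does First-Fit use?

First-Fit: [2,6,16,3] [7,9] [20] [20] [18] → 5 bins.
Total size 101; any packing needs at least ⌈101/30⌉ = 4 bins.
An optimal packing achieves that bound: [20,9] [20,7,3] [18,6,2] [16] → 4 bins.
Excess: 5 − 4 = 1.

1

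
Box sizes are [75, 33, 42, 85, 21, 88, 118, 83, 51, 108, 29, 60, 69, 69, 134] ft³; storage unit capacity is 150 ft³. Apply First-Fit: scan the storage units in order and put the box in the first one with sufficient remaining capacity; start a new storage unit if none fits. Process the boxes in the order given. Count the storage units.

8 storage units

storage unit 1: place 75 ft³, 75 ft³ left
storage unit 1: place 33 ft³, 42 ft³ left
storage unit 1: place 42 ft³, 0 ft³ left
storage unit 2: place 85 ft³, 65 ft³ left
storage unit 2: place 21 ft³, 44 ft³ left
storage unit 3: place 88 ft³, 62 ft³ left
storage unit 4: place 118 ft³, 32 ft³ left
storage unit 5: place 83 ft³, 67 ft³ left
storage unit 3: place 51 ft³, 11 ft³ left
storage unit 6: place 108 ft³, 42 ft³ left
storage unit 2: place 29 ft³, 15 ft³ left
storage unit 5: place 60 ft³, 7 ft³ left
storage unit 7: place 69 ft³, 81 ft³ left
storage unit 7: place 69 ft³, 12 ft³ left
storage unit 8: place 134 ft³, 16 ft³ left
Final storage units: [75,33,42] [85,21,29] [88,51] [118] [83,60] [108] [69,69] [134].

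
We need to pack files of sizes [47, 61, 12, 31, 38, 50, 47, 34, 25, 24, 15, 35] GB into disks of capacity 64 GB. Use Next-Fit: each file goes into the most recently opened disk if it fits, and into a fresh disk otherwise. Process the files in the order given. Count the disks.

9 disks

disk 1: place 47 GB, 17 GB left
disk 2: place 61 GB, 3 GB left
disk 3: place 12 GB, 52 GB left
disk 3: place 31 GB, 21 GB left
disk 4: place 38 GB, 26 GB left
disk 5: place 50 GB, 14 GB left
disk 6: place 47 GB, 17 GB left
disk 7: place 34 GB, 30 GB left
disk 7: place 25 GB, 5 GB left
disk 8: place 24 GB, 40 GB left
disk 8: place 15 GB, 25 GB left
disk 9: place 35 GB, 29 GB left
Final disks: [47] [61] [12,31] [38] [50] [47] [34,25] [24,15] [35].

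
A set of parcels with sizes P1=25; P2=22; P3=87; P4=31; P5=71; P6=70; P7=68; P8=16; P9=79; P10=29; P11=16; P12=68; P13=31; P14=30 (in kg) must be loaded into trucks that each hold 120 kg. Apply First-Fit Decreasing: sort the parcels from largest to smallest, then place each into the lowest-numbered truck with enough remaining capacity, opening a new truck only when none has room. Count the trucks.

6

Sorted descending: 87, 79, 71, 70, 68, 68, 31, 31, 30, 29, 25, 22, 16, 16.
Put 87 kg in truck 1; 33 kg remain.
Put 79 kg in truck 2; 41 kg remain.
Put 71 kg in truck 3; 49 kg remain.
Put 70 kg in truck 4; 50 kg remain.
Put 68 kg in truck 5; 52 kg remain.
Put 68 kg in truck 6; 52 kg remain.
Put 31 kg in truck 1; 2 kg remain.
Put 31 kg in truck 2; 10 kg remain.
Put 30 kg in truck 3; 19 kg remain.
Put 29 kg in truck 4; 21 kg remain.
Put 25 kg in truck 5; 27 kg remain.
Put 22 kg in truck 5; 5 kg remain.
Put 16 kg in truck 3; 3 kg remain.
Put 16 kg in truck 4; 5 kg remain.
Final trucks: [87,31] [79,31] [71,30,16] [70,29,16] [68,25,22] [68].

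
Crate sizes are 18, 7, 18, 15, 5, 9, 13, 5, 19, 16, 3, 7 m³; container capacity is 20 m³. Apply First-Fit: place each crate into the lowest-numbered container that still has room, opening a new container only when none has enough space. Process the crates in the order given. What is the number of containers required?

18 m³ → container 1 (remaining 2 m³)
7 m³ → container 2 (remaining 13 m³)
18 m³ → container 3 (remaining 2 m³)
15 m³ → container 4 (remaining 5 m³)
5 m³ → container 2 (remaining 8 m³)
9 m³ → container 5 (remaining 11 m³)
13 m³ → container 6 (remaining 7 m³)
5 m³ → container 2 (remaining 3 m³)
19 m³ → container 7 (remaining 1 m³)
16 m³ → container 8 (remaining 4 m³)
3 m³ → container 2 (remaining 0 m³)
7 m³ → container 5 (remaining 4 m³)

8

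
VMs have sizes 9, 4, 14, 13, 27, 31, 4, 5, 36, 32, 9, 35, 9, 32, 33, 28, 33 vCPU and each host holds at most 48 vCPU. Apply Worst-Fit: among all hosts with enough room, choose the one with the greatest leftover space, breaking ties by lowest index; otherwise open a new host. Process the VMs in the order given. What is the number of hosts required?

10

host 1: place 9 vCPU, 39 vCPU left
host 1: place 4 vCPU, 35 vCPU left
host 1: place 14 vCPU, 21 vCPU left
host 1: place 13 vCPU, 8 vCPU left
host 2: place 27 vCPU, 21 vCPU left
host 3: place 31 vCPU, 17 vCPU left
host 2: place 4 vCPU, 17 vCPU left
host 2: place 5 vCPU, 12 vCPU left
host 4: place 36 vCPU, 12 vCPU left
host 5: place 32 vCPU, 16 vCPU left
host 3: place 9 vCPU, 8 vCPU left
host 6: place 35 vCPU, 13 vCPU left
host 5: place 9 vCPU, 7 vCPU left
host 7: place 32 vCPU, 16 vCPU left
host 8: place 33 vCPU, 15 vCPU left
host 9: place 28 vCPU, 20 vCPU left
host 10: place 33 vCPU, 15 vCPU left
Final hosts: [9,4,14,13] [27,4,5] [31,9] [36] [32,9] [35] [32] [33] [28] [33].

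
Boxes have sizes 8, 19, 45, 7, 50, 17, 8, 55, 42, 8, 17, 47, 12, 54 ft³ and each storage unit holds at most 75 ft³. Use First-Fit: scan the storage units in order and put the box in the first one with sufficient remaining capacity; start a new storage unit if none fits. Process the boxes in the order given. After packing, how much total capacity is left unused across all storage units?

8 ft³ → storage unit 1 (remaining 67 ft³)
19 ft³ → storage unit 1 (remaining 48 ft³)
45 ft³ → storage unit 1 (remaining 3 ft³)
7 ft³ → storage unit 2 (remaining 68 ft³)
50 ft³ → storage unit 2 (remaining 18 ft³)
17 ft³ → storage unit 2 (remaining 1 ft³)
8 ft³ → storage unit 3 (remaining 67 ft³)
55 ft³ → storage unit 3 (remaining 12 ft³)
42 ft³ → storage unit 4 (remaining 33 ft³)
8 ft³ → storage unit 3 (remaining 4 ft³)
17 ft³ → storage unit 4 (remaining 16 ft³)
47 ft³ → storage unit 5 (remaining 28 ft³)
12 ft³ → storage unit 4 (remaining 4 ft³)
54 ft³ → storage unit 6 (remaining 21 ft³)
6 storage units × 75 ft³ = 450 ft³; used 389 ft³; unused 61 ft³.

61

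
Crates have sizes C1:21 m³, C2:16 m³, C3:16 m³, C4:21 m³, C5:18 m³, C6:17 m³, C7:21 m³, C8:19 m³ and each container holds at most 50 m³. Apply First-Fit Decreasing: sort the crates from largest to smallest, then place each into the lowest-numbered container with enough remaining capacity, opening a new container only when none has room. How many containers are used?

4 containers

Sorted descending: 21, 21, 21, 19, 18, 17, 16, 16.
Put 21 m³ in container 1; 29 m³ remain.
Put 21 m³ in container 1; 8 m³ remain.
Put 21 m³ in container 2; 29 m³ remain.
Put 19 m³ in container 2; 10 m³ remain.
Put 18 m³ in container 3; 32 m³ remain.
Put 17 m³ in container 3; 15 m³ remain.
Put 16 m³ in container 4; 34 m³ remain.
Put 16 m³ in container 4; 18 m³ remain.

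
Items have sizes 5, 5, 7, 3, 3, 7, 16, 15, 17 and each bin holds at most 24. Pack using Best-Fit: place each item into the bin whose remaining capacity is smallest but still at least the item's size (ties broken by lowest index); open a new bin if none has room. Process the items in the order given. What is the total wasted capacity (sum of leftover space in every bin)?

18

Put 5 in bin 1; 19 remain.
Put 5 in bin 1; 14 remain.
Put 7 in bin 1; 7 remain.
Put 3 in bin 1; 4 remain.
Put 3 in bin 1; 1 remain.
Put 7 in bin 2; 17 remain.
Put 16 in bin 2; 1 remain.
Put 15 in bin 3; 9 remain.
Put 17 in bin 4; 7 remain.
4 bins × 24 = 96; used 78; unused 18.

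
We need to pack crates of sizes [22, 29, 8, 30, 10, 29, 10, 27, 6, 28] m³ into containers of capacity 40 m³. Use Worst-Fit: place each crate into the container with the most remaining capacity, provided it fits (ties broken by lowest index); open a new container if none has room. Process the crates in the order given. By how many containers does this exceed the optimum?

Worst-Fit: [22,8] [29,10] [30] [29,10] [27,6] [28] → 6 containers.
6 crates exceed 20 m³ (half the capacity), and no two of those can share a container, so at least 6 containers are needed.
So 6 is already optimal.

0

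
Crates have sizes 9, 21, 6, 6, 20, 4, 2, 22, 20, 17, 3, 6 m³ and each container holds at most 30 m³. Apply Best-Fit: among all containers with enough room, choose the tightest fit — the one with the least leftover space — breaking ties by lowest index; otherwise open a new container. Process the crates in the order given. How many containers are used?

container 1: place 9 m³, 21 m³ left
container 1: place 21 m³, 0 m³ left
container 2: place 6 m³, 24 m³ left
container 2: place 6 m³, 18 m³ left
container 3: place 20 m³, 10 m³ left
container 3: place 4 m³, 6 m³ left
container 3: place 2 m³, 4 m³ left
container 4: place 22 m³, 8 m³ left
container 5: place 20 m³, 10 m³ left
container 2: place 17 m³, 1 m³ left
container 3: place 3 m³, 1 m³ left
container 4: place 6 m³, 2 m³ left
Final containers: [9,21] [6,6,17] [20,4,2,3] [22,6] [20].

5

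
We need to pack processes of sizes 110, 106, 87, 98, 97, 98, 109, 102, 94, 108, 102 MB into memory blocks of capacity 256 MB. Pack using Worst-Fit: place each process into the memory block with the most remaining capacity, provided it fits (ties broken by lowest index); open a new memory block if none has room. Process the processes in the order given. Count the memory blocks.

6

Put 110 MB in memory block 1; 146 MB remain.
Put 106 MB in memory block 1; 40 MB remain.
Put 87 MB in memory block 2; 169 MB remain.
Put 98 MB in memory block 2; 71 MB remain.
Put 97 MB in memory block 3; 159 MB remain.
Put 98 MB in memory block 3; 61 MB remain.
Put 109 MB in memory block 4; 147 MB remain.
Put 102 MB in memory block 4; 45 MB remain.
Put 94 MB in memory block 5; 162 MB remain.
Put 108 MB in memory block 5; 54 MB remain.
Put 102 MB in memory block 6; 154 MB remain.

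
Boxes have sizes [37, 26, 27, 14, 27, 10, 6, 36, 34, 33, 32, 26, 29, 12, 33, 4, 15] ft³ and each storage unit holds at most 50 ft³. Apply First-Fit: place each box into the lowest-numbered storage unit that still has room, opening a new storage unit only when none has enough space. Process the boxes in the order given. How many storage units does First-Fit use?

11

storage unit 1: place 37 ft³, 13 ft³ left
storage unit 2: place 26 ft³, 24 ft³ left
storage unit 3: place 27 ft³, 23 ft³ left
storage unit 2: place 14 ft³, 10 ft³ left
storage unit 4: place 27 ft³, 23 ft³ left
storage unit 1: place 10 ft³, 3 ft³ left
storage unit 2: place 6 ft³, 4 ft³ left
storage unit 5: place 36 ft³, 14 ft³ left
storage unit 6: place 34 ft³, 16 ft³ left
storage unit 7: place 33 ft³, 17 ft³ left
storage unit 8: place 32 ft³, 18 ft³ left
storage unit 9: place 26 ft³, 24 ft³ left
storage unit 10: place 29 ft³, 21 ft³ left
storage unit 3: place 12 ft³, 11 ft³ left
storage unit 11: place 33 ft³, 17 ft³ left
storage unit 2: place 4 ft³, 0 ft³ left
storage unit 4: place 15 ft³, 8 ft³ left
Final storage units: [37,10] [26,14,6,4] [27,12] [27,15] [36] [34] [33] [32] [26] [29] [33].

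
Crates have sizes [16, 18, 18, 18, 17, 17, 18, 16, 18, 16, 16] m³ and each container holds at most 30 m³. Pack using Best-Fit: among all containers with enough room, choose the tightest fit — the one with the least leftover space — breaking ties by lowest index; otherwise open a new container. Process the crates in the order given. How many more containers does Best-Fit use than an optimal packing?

0

Best-Fit: [16] [18] [18] [18] [17] [17] [18] [16] [18] [16] [16] → 11 containers.
11 crates exceed 15 m³ (half the capacity), and no two of those can share a container, so at least 11 containers are needed.
So 11 is already optimal.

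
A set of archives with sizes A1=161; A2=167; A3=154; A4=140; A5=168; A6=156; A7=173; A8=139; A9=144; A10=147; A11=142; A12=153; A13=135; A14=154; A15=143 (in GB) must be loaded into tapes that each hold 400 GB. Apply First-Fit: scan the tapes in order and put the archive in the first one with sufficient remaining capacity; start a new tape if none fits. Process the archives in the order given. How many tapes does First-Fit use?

8

Put A1 (161 GB) in tape 1; 239 GB remain.
Put A2 (167 GB) in tape 1; 72 GB remain.
Put A3 (154 GB) in tape 2; 246 GB remain.
Put A4 (140 GB) in tape 2; 106 GB remain.
Put A5 (168 GB) in tape 3; 232 GB remain.
Put A6 (156 GB) in tape 3; 76 GB remain.
Put A7 (173 GB) in tape 4; 227 GB remain.
Put A8 (139 GB) in tape 4; 88 GB remain.
Put A9 (144 GB) in tape 5; 256 GB remain.
Put A10 (147 GB) in tape 5; 109 GB remain.
Put A11 (142 GB) in tape 6; 258 GB remain.
Put A12 (153 GB) in tape 6; 105 GB remain.
Put A13 (135 GB) in tape 7; 265 GB remain.
Put A14 (154 GB) in tape 7; 111 GB remain.
Put A15 (143 GB) in tape 8; 257 GB remain.
Final tapes: [161,167] [154,140] [168,156] [173,139] [144,147] [142,153] [135,154] [143].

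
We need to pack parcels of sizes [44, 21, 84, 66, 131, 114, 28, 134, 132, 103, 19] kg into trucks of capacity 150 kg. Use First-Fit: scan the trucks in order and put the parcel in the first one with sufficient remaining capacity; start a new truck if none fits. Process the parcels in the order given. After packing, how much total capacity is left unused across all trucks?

174

truck 1: place 44 kg, 106 kg left
truck 1: place 21 kg, 85 kg left
truck 1: place 84 kg, 1 kg left
truck 2: place 66 kg, 84 kg left
truck 3: place 131 kg, 19 kg left
truck 4: place 114 kg, 36 kg left
truck 2: place 28 kg, 56 kg left
truck 5: place 134 kg, 16 kg left
truck 6: place 132 kg, 18 kg left
truck 7: place 103 kg, 47 kg left
truck 2: place 19 kg, 37 kg left
7 trucks × 150 kg = 1050 kg; used 876 kg; unused 174 kg.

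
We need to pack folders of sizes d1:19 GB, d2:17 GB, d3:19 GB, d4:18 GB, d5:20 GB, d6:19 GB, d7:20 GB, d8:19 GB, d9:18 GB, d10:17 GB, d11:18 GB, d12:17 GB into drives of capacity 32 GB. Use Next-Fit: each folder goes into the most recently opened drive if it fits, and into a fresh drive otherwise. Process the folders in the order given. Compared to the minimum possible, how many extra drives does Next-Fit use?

0

Next-Fit: [19] [17] [19] [18] [20] [19] [20] [19] [18] [17] [18] [17] → 12 drives.
12 folders exceed 16 GB (half the capacity), and no two of those can share a drive, so at least 12 drives are needed.
So 12 is already optimal.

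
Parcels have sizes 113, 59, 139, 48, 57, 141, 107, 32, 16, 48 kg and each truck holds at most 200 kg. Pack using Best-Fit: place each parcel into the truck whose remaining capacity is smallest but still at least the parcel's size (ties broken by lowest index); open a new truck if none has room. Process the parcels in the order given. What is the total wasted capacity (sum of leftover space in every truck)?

40

Put 113 kg in truck 1; 87 kg remain.
Put 59 kg in truck 1; 28 kg remain.
Put 139 kg in truck 2; 61 kg remain.
Put 48 kg in truck 2; 13 kg remain.
Put 57 kg in truck 3; 143 kg remain.
Put 141 kg in truck 3; 2 kg remain.
Put 107 kg in truck 4; 93 kg remain.
Put 32 kg in truck 4; 61 kg remain.
Put 16 kg in truck 1; 12 kg remain.
Put 48 kg in truck 4; 13 kg remain.
4 trucks × 200 kg = 800 kg; used 760 kg; unused 40 kg.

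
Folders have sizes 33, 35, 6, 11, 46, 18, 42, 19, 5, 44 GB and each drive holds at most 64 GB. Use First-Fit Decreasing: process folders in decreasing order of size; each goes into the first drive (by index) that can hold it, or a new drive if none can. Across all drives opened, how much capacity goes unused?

61

Sorted descending: 46, 44, 42, 35, 33, 19, 18, 11, 6, 5.
drive 1: place 46 GB, 18 GB left
drive 2: place 44 GB, 20 GB left
drive 3: place 42 GB, 22 GB left
drive 4: place 35 GB, 29 GB left
drive 5: place 33 GB, 31 GB left
drive 2: place 19 GB, 1 GB left
drive 1: place 18 GB, 0 GB left
drive 3: place 11 GB, 11 GB left
drive 3: place 6 GB, 5 GB left
drive 3: place 5 GB, 0 GB left
5 drives × 64 GB = 320 GB; used 259 GB; unused 61 GB.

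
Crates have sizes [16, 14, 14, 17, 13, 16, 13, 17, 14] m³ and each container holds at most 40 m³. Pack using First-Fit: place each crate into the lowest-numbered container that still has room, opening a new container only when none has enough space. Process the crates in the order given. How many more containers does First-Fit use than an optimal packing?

1

First-Fit: [16,14] [14,17] [13,16] [13,17] [14] → 5 containers.
Total size 134 m³; any packing needs at least ⌈134/40⌉ = 4 containers.
An optimal packing achieves that bound: [17,17] [16,16] [14,14] [14,13,13] → 4 containers.
Excess: 5 − 4 = 1.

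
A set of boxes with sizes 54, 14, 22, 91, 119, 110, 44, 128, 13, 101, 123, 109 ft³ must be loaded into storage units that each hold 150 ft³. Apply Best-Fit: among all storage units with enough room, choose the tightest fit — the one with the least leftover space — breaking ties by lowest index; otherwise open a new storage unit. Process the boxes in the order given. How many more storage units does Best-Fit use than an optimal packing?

1

Best-Fit: [54,14,22] [91,44,13] [119] [110] [128] [101] [123] [109] → 8 storage units.
Total size 928 ft³; any packing needs at least ⌈928/150⌉ = 7 storage units.
An optimal packing achieves that bound: [128,22] [123,14,13] [119] [110] [109] [101,44] [91,54] → 7 storage units.
Excess: 8 − 7 = 1.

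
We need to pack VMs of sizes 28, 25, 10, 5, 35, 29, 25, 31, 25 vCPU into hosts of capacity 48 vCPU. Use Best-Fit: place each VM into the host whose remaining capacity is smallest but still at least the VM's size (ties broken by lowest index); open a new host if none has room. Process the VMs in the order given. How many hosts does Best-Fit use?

Put 28 vCPU in host 1; 20 vCPU remain.
Put 25 vCPU in host 2; 23 vCPU remain.
Put 10 vCPU in host 1; 10 vCPU remain.
Put 5 vCPU in host 1; 5 vCPU remain.
Put 35 vCPU in host 3; 13 vCPU remain.
Put 29 vCPU in host 4; 19 vCPU remain.
Put 25 vCPU in host 5; 23 vCPU remain.
Put 31 vCPU in host 6; 17 vCPU remain.
Put 25 vCPU in host 7; 23 vCPU remain.
Final hosts: [28,10,5] [25] [35] [29] [25] [31] [25].

7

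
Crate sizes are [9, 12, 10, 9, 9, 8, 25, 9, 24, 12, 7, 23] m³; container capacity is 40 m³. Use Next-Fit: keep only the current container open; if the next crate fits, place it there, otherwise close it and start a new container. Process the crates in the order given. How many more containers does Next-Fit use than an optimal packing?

1

Next-Fit: [9,12,10,9] [9,8] [25,9] [24,12] [7,23] → 5 containers.
Total size 157 m³; any packing needs at least ⌈157/40⌉ = 4 containers.
An optimal packing achieves that bound: [25,12] [24,9,7] [23,9,8] [12,10,9,9] → 4 containers.
Excess: 5 − 4 = 1.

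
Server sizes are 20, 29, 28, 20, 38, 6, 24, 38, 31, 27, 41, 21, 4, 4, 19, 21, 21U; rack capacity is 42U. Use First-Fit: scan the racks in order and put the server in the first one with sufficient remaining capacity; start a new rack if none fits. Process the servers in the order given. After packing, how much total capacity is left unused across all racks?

rack 1: place 20U, 22U left
rack 2: place 29U, 13U left
rack 3: place 28U, 14U left
rack 1: place 20U, 2U left
rack 4: place 38U, 4U left
rack 2: place 6U, 7U left
rack 5: place 24U, 18U left
rack 6: place 38U, 4U left
rack 7: place 31U, 11U left
rack 8: place 27U, 15U left
rack 9: place 41U, 1U left
rack 10: place 21U, 21U left
rack 2: place 4U, 3U left
rack 3: place 4U, 10U left
rack 10: place 19U, 2U left
rack 11: place 21U, 21U left
rack 11: place 21U, 0U left
11 racks × 42U = 462U; used 392U; unused 70U.

70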